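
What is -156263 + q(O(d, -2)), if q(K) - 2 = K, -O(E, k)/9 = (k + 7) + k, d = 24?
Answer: -156288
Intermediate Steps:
O(E, k) = -63 - 18*k (O(E, k) = -9*((k + 7) + k) = -9*((7 + k) + k) = -9*(7 + 2*k) = -63 - 18*k)
q(K) = 2 + K
-156263 + q(O(d, -2)) = -156263 + (2 + (-63 - 18*(-2))) = -156263 + (2 + (-63 + 36)) = -156263 + (2 - 27) = -156263 - 25 = -156288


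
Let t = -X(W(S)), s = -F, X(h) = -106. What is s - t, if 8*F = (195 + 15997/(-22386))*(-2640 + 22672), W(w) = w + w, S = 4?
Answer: -5446476254/11193 ≈ -4.8660e+5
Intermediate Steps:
W(w) = 2*w
F = 5445289796/11193 (F = ((195 + 15997/(-22386))*(-2640 + 22672))/8 = ((195 + 15997*(-1/22386))*20032)/8 = ((195 - 15997/22386)*20032)/8 = ((4349273/22386)*20032)/8 = (1/8)*(43562318368/11193) = 5445289796/11193 ≈ 4.8649e+5)
s = -5445289796/11193 (s = -1*5445289796/11193 = -5445289796/11193 ≈ -4.8649e+5)
t = 106 (t = -1*(-106) = 106)
s - t = -5445289796/11193 - 1*106 = -5445289796/11193 - 106 = -5446476254/11193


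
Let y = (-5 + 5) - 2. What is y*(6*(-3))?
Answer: 36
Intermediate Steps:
y = -2 (y = 0 - 2 = -2)
y*(6*(-3)) = -12*(-3) = -2*(-18) = 36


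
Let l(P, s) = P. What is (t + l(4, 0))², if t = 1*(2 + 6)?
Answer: 144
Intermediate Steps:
t = 8 (t = 1*8 = 8)
(t + l(4, 0))² = (8 + 4)² = 12² = 144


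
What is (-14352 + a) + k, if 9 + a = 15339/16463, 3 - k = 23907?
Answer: -629941356/16463 ≈ -38264.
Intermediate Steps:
k = -23904 (k = 3 - 1*23907 = 3 - 23907 = -23904)
a = -132828/16463 (a = -9 + 15339/16463 = -132828/16463 ≈ -8.0683)
(-14352 + a) + k = (-14352 - 132828/16463) - 23904 = -236409804/16463 - 23904 = -629941356/16463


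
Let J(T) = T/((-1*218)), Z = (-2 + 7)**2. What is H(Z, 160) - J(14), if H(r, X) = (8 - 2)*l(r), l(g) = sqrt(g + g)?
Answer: 7/109 + 30*sqrt(2) ≈ 42.491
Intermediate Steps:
Z = 25 (Z = 5**2 = 25)
l(g) = sqrt(2)*sqrt(g) (l(g) = sqrt(2*g) = sqrt(2)*sqrt(g))
H(r, X) = 6*sqrt(2)*sqrt(r) (H(r, X) = (8 - 2)*(sqrt(2)*sqrt(r)) = 6*(sqrt(2)*sqrt(r)) = 6*sqrt(2)*sqrt(r))
J(T) = -T/218 (J(T) = T/(-218) = T*(-1/218) = -T/218)
H(Z, 160) - J(14) = 6*sqrt(2)*sqrt(25) - (-1)*14/218 = 6*sqrt(2)*5 - 1*(-7/109) = 30*sqrt(2) + 7/109 = 7/109 + 30*sqrt(2)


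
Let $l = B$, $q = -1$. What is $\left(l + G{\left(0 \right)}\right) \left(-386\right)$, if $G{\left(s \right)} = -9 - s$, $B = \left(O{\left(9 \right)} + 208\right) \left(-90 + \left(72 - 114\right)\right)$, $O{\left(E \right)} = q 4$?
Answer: $10397682$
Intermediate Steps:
$O{\left(E \right)} = -4$ ($O{\left(E \right)} = \left(-1\right) 4 = -4$)
$B = -26928$ ($B = \left(-4 + 208\right) \left(-90 + \left(72 - 114\right)\right) = 204 \left(-90 - 42\right) = 204 \left(-132\right) = -26928$)
$l = -26928$
$\left(l + G{\left(0 \right)}\right) \left(-386\right) = \left(-26928 - 9\right) \left(-386\right) = \left(-26937\right) \left(-386\right) = 10397682$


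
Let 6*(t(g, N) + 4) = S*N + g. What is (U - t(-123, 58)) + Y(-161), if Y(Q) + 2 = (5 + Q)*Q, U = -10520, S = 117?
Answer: 26975/2 ≈ 13488.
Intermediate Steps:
t(g, N) = -4 + g/6 + 39*N/2 (t(g, N) = -4 + (117*N + g)/6 = -4 + (g + 117*N)/6 = -4 + (g/6 + 39*N/2) = -4 + g/6 + 39*N/2)
Y(Q) = -2 + Q*(5 + Q) (Y(Q) = -2 + (5 + Q)*Q = -2 + Q*(5 + Q))
(U - t(-123, 58)) + Y(-161) = (-10520 - (-4 + (1/6)*(-123) + (39/2)*58)) + (-2 + (-161)**2 + 5*(-161)) = (-10520 - (-4 - 41/2 + 1131)) + (-2 + 25921 - 805) = (-10520 - 1*2213/2) + 25114 = (-10520 - 2213/2) + 25114 = -23253/2 + 25114 = 26975/2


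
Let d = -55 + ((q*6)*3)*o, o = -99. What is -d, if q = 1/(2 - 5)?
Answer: -539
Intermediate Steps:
q = -⅓ (q = 1/(-3) = -⅓ ≈ -0.33333)
d = 539 (d = -55 + (-⅓*6*3)*(-99) = -55 - 2*3*(-99) = -55 - 6*(-99) = -55 + 594 = 539)
-d = -1*539 = -539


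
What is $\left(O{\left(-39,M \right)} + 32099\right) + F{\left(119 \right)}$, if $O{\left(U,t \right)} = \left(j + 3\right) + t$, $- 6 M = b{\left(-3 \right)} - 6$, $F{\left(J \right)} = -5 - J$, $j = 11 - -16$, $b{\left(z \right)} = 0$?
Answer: $32006$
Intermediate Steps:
$j = 27$ ($j = 11 + 16 = 27$)
$M = 1$ ($M = - \frac{0 - 6}{6} = \left(- \frac{1}{6}\right) \left(-6\right) = 1$)
$O{\left(U,t \right)} = 30 + t$ ($O{\left(U,t \right)} = \left(27 + 3\right) + t = 30 + t$)
$\left(O{\left(-39,M \right)} + 32099\right) + F{\left(119 \right)} = \left(\left(30 + 1\right) + 32099\right) - 124 = \left(31 + 32099\right) - 124 = 32130 - 124 = 32006$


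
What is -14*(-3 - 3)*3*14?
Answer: 3528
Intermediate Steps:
-14*(-3 - 3)*3*14 = -(-84)*3*14 = -14*(-18)*14 = 252*14 = 3528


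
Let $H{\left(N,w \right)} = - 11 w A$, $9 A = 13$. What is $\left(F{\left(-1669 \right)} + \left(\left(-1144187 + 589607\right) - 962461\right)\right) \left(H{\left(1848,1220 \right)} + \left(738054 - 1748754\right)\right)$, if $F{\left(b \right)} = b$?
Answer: $\frac{14079595919600}{9} \approx 1.5644 \cdot 10^{12}$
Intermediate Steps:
$A = \frac{13}{9}$ ($A = \frac{1}{9} \cdot 13 = \frac{13}{9} \approx 1.4444$)
$H{\left(N,w \right)} = - \frac{143 w}{9}$ ($H{\left(N,w \right)} = - 11 w \frac{13}{9} = - \frac{143 w}{9}$)
$\left(F{\left(-1669 \right)} + \left(\left(-1144187 + 589607\right) - 962461\right)\right) \left(H{\left(1848,1220 \right)} + \left(738054 - 1748754\right)\right) = \left(-1669 + \left(\left(-1144187 + 589607\right) - 962461\right)\right) \left(\left(- \frac{143}{9}\right) 1220 + \left(738054 - 1748754\right)\right) = \left(-1669 - 1517041\right) \left(- \frac{174460}{9} + \left(738054 - 1748754\right)\right) = \left(-1669 - 1517041\right) \left(- \frac{174460}{9} - 1010700\right) = \left(-1518710\right) \left(- \frac{9270760}{9}\right) = \frac{14079595919600}{9}$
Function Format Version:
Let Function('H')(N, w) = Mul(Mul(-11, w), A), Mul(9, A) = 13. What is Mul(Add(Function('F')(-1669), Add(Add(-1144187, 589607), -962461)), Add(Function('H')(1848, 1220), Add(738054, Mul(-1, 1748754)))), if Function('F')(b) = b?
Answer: Rational(14079595919600, 9) ≈ 1.5644e+12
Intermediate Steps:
A = Rational(13, 9) (A = Mul(Rational(1, 9), 13) = Rational(13, 9) ≈ 1.4444)
Function('H')(N, w) = Mul(Rational(-143, 9), w) (Function('H')(N, w) = Mul(Mul(-11, w), Rational(13, 9)) = Mul(Rational(-143, 9), w))
Mul(Add(Function('F')(-1669), Add(Add(-1144187, 589607), -962461)), Add(Function('H')(1848, 1220), Add(738054, Mul(-1, 1748754)))) = Mul(Add(-1669, Add(Add(-1144187, 589607), -962461)), Add(Mul(Rational(-143, 9), 1220), Add(738054, Mul(-1, 1748754)))) = Mul(Add(-1669, Add(-554580, -962461)), Add(Rational(-174460, 9), Add(738054, -1748754))) = Mul(Add(-1669, -1517041), Add(Rational(-174460, 9), -1010700)) = Mul(-1518710, Rational(-9270760, 9)) = Rational(14079595919600, 9)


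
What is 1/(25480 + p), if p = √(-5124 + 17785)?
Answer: 25480/649217739 - √12661/649217739 ≈ 3.9074e-5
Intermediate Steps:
p = √12661 ≈ 112.52
1/(25480 + p) = 1/(25480 + √12661)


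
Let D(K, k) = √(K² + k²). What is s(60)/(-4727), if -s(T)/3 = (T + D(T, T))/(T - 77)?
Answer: -180/80359 - 180*√2/80359 ≈ -0.0054077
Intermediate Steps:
s(T) = -3*(T + √2*√(T²))/(-77 + T) (s(T) = -3*(T + √(T² + T²))/(T - 77) = -3*(T + √(2*T²))/(-77 + T) = -3*(T + √2*√(T²))/(-77 + T))
s(60)/(-4727) = (3*(-1*60 - √2*√(60²))/(-77 + 60))/(-4727) = (3*(-60 - √2*√3600)/(-17))*(-1/4727) = (3*(-1/17)*(-60 - 1*√2*60))*(-1/4727) = (3*(-1/17)*(-60 - 60*√2))*(-1/4727) = (180/17 + 180*√2/17)*(-1/4727) = -180/80359 - 180*√2/80359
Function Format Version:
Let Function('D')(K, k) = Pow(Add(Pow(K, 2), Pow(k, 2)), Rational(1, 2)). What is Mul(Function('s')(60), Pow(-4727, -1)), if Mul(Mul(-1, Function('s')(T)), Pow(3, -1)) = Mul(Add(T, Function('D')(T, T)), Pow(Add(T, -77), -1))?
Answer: Add(Rational(-180, 80359), Mul(Rational(-180, 80359), Pow(2, Rational(1, 2)))) ≈ -0.0054077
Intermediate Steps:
Function('s')(T) = Mul(-3, Pow(Add(-77, T), -1), Add(T, Mul(Pow(2, Rational(1, 2)), Pow(Pow(T, 2), Rational(1, 2))))) (Function('s')(T) = Mul(-3, Mul(Add(T, Pow(Add(Pow(T, 2), Pow(T, 2)), Rational(1, 2))), Pow(Add(T, -77), -1))) = Mul(-3, Mul(Add(T, Pow(Mul(2, Pow(T, 2)), Rational(1, 2))), Pow(Add(-77, T), -1))) = Mul(-3, Mul(Add(T, Mul(Pow(2, Rational(1, 2)), Pow(Pow(T, 2), Rational(1, 2)))), Pow(Add(-77, T), -1))) = Mul(-3, Mul(Pow(Add(-77, T), -1), Add(T, Mul(Pow(2, Rational(1, 2)), Pow(Pow(T, 2), Rational(1, 2)))))) = Mul(-3, Pow(Add(-77, T), -1), Add(T, Mul(Pow(2, Rational(1, 2)), Pow(Pow(T, 2), Rational(1, 2))))))
Mul(Function('s')(60), Pow(-4727, -1)) = Mul(Mul(3, Pow(Add(-77, 60), -1), Add(Mul(-1, 60), Mul(-1, Pow(2, Rational(1, 2)), Pow(Pow(60, 2), Rational(1, 2))))), Pow(-4727, -1)) = Mul(Mul(3, Pow(-17, -1), Add(-60, Mul(-1, Pow(2, Rational(1, 2)), Pow(3600, Rational(1, 2))))), Rational(-1, 4727)) = Mul(Mul(3, Rational(-1, 17), Add(-60, Mul(-1, Pow(2, Rational(1, 2)), 60))), Rational(-1, 4727)) = Mul(Mul(3, Rational(-1, 17), Add(-60, Mul(-60, Pow(2, Rational(1, 2))))), Rational(-1, 4727)) = Mul(Add(Rational(180, 17), Mul(Rational(180, 17), Pow(2, Rational(1, 2)))), Rational(-1, 4727)) = Add(Rational(-180, 80359), Mul(Rational(-180, 80359), Pow(2, Rational(1, 2))))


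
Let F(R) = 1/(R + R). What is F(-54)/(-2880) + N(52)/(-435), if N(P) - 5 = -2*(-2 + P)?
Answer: 1969949/9020160 ≈ 0.21839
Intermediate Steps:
N(P) = 9 - 2*P (N(P) = 5 - 2*(-2 + P) = 5 + (4 - 2*P) = 9 - 2*P)
F(R) = 1/(2*R)
F(-54)/(-2880) + N(52)/(-435) = ((½)/(-54))/(-2880) + (9 - 2*52)/(-435) = ((½)*(-1/54))*(-1/2880) + (9 - 104)*(-1/435) = -1/108*(-1/2880) - 95*(-1/435) = 1/311040 + 19/87 = 1969949/9020160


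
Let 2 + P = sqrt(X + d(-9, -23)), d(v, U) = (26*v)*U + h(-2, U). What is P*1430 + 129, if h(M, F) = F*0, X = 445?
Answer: -2731 + 1430*sqrt(5827) ≈ 1.0643e+5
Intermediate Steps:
h(M, F) = 0
d(v, U) = 26*U*v (d(v, U) = (26*v)*U + 0 = 26*U*v + 0 = 26*U*v)
P = -2 + sqrt(5827) (P = -2 + sqrt(445 + 26*(-23)*(-9)) = -2 + sqrt(445 + 5382) = -2 + sqrt(5827) ≈ 74.335)
P*1430 + 129 = (-2 + sqrt(5827))*1430 + 129 = (-2860 + 1430*sqrt(5827)) + 129 = -2731 + 1430*sqrt(5827)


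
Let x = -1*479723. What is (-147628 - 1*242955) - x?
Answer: 89140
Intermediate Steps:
x = -479723
(-147628 - 1*242955) - x = (-147628 - 1*242955) - 1*(-479723) = (-147628 - 242955) + 479723 = -390583 + 479723 = 89140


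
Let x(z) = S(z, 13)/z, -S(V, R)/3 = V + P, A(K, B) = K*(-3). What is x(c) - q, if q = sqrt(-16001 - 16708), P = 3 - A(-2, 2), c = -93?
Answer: -96/31 - I*sqrt(32709) ≈ -3.0968 - 180.86*I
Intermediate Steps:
A(K, B) = -3*K
P = -3 (P = 3 - (-3)*(-2) = 3 - 1*6 = 3 - 6 = -3)
S(V, R) = 9 - 3*V (S(V, R) = -3*(V - 3) = -3*(-3 + V) = 9 - 3*V)
x(z) = (9 - 3*z)/z
q = I*sqrt(32709) (q = sqrt(-32709) = I*sqrt(32709) ≈ 180.86*I)
x(c) - q = (-3 + 9/(-93)) - I*sqrt(32709) = (-3 + 9*(-1/93)) - I*sqrt(32709) = (-3 - 3/31) - I*sqrt(32709) = -96/31 - I*sqrt(32709)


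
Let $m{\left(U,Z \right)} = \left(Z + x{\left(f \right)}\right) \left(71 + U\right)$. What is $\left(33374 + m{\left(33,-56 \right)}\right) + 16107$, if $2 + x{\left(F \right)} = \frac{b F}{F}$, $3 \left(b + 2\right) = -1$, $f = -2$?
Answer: $\frac{129619}{3} \approx 43206.0$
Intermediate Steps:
$b = - \frac{7}{3}$ ($b = -2 + \frac{1}{3} \left(-1\right) = -2 - \frac{1}{3} = - \frac{7}{3} \approx -2.3333$)
$x{\left(F \right)} = - \frac{13}{3}$ ($x{\left(F \right)} = -2 + \frac{\left(- \frac{7}{3}\right) F}{F} = -2 - \frac{7}{3} = - \frac{13}{3}$)
$m{\left(U,Z \right)} = \left(71 + U\right) \left(- \frac{13}{3} + Z\right)$ ($m{\left(U,Z \right)} = \left(Z - \frac{13}{3}\right) \left(71 + U\right) = \left(- \frac{13}{3} + Z\right) \left(71 + U\right) = \left(71 + U\right) \left(- \frac{13}{3} + Z\right)$)
$\left(33374 + m{\left(33,-56 \right)}\right) + 16107 = \left(33374 + \left(- \frac{923}{3} + 71 \left(-56\right) - 143 + 33 \left(-56\right)\right)\right) + 16107 = \left(33374 - \frac{18824}{3}\right) + 16107 = \frac{81298}{3} + 16107 = \frac{129619}{3}$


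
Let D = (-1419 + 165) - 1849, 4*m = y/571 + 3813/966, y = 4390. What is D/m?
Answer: -2282095144/2139321 ≈ -1066.7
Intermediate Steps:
m = 2139321/735448 (m = (4390/571 + 3813/966)/4 = (4390*(1/571) + 3813*(1/966))/4 = (4390/571 + 1271/322)/4 = (1/4)*(2139321/183862) = 2139321/735448 ≈ 2.9089)
D = -3103 (D = -1254 - 1849 = -3103)
D/m = -3103/2139321/735448 = -3103*735448/2139321 = -2282095144/2139321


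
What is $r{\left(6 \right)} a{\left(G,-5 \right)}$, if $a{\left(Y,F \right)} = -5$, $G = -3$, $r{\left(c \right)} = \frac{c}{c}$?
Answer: $-5$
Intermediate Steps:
$r{\left(c \right)} = 1$
$r{\left(6 \right)} a{\left(G,-5 \right)} = 1 \left(-5\right) = -5$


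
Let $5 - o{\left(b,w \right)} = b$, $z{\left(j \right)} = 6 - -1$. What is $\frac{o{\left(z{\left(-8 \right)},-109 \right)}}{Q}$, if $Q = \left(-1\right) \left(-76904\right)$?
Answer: $- \frac{1}{38452} \approx -2.6006 \cdot 10^{-5}$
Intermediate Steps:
$z{\left(j \right)} = 7$ ($z{\left(j \right)} = 6 + 1 = 7$)
$o{\left(b,w \right)} = 5 - b$
$Q = 76904$
$\frac{o{\left(z{\left(-8 \right)},-109 \right)}}{Q} = \frac{5 - 7}{76904} = \left(5 - 7\right) \frac{1}{76904} = \left(-2\right) \frac{1}{76904} = - \frac{1}{38452}$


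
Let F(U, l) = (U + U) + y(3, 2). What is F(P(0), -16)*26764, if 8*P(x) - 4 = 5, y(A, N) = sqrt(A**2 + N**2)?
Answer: 60219 + 26764*sqrt(13) ≈ 1.5672e+5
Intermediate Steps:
P(x) = 9/8 (P(x) = 1/2 + (1/8)*5 = 1/2 + 5/8 = 9/8)
F(U, l) = sqrt(13) + 2*U (F(U, l) = (U + U) + sqrt(3**2 + 2**2) = 2*U + sqrt(9 + 4) = 2*U + sqrt(13) = sqrt(13) + 2*U)
F(P(0), -16)*26764 = (sqrt(13) + 2*(9/8))*26764 = (sqrt(13) + 9/4)*26764 = (9/4 + sqrt(13))*26764 = 60219 + 26764*sqrt(13)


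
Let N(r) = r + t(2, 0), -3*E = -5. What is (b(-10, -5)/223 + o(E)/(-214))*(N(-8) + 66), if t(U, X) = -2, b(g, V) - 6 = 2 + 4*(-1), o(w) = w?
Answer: 40684/71583 ≈ 0.56835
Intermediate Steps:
E = 5/3 (E = -1/3*(-5) = 5/3 ≈ 1.6667)
b(g, V) = 4 (b(g, V) = 6 + (2 + 4*(-1)) = 6 + (2 - 4) = 6 - 2 = 4)
N(r) = -2 + r (N(r) = r - 2 = -2 + r)
(b(-10, -5)/223 + o(E)/(-214))*(N(-8) + 66) = (4/223 + (5/3)/(-214))*((-2 - 8) + 66) = (4*(1/223) + (5/3)*(-1/214))*(-10 + 66) = (4/223 - 5/642)*56 = (1453/143166)*56 = 40684/71583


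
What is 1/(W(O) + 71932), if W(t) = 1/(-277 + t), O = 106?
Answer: 171/12300371 ≈ 1.3902e-5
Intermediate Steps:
1/(W(O) + 71932) = 1/(1/(-277 + 106) + 71932) = 1/(1/(-171) + 71932) = 1/(-1/171 + 71932) = 1/(12300371/171) = 171/12300371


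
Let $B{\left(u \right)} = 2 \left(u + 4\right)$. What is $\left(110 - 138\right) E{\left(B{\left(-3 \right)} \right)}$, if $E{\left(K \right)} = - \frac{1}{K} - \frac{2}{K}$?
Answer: $42$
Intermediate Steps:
$B{\left(u \right)} = 8 + 2 u$ ($B{\left(u \right)} = 2 \left(4 + u\right) = 8 + 2 u$)
$E{\left(K \right)} = - \frac{3}{K}$
$\left(110 - 138\right) E{\left(B{\left(-3 \right)} \right)} = \left(110 - 138\right) \left(- \frac{3}{8 + 2 \left(-3\right)}\right) = - 28 \left(- \frac{3}{8 - 6}\right) = - 28 \left(- \frac{3}{2}\right) = - 28 \left(\left(-3\right) \frac{1}{2}\right) = \left(-28\right) \left(- \frac{3}{2}\right) = 42$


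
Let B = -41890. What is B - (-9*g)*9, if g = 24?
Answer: -39946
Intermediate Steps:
B - (-9*g)*9 = -41890 - (-9*24)*9 = -41890 - (-216)*9 = -41890 - 1*(-1944) = -41890 + 1944 = -39946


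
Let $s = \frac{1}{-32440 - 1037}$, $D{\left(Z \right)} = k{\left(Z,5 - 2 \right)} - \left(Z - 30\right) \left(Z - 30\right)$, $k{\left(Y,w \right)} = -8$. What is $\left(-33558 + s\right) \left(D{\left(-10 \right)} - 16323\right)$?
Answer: $\frac{6714688315159}{11159} \approx 6.0173 \cdot 10^{8}$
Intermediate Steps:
$D{\left(Z \right)} = -8 - \left(-30 + Z\right)^{2}$ ($D{\left(Z \right)} = -8 - \left(Z - 30\right) \left(Z - 30\right) = -8 - \left(-30 + Z\right) \left(-30 + Z\right) = -8 - \left(-30 + Z\right)^{2}$)
$s = - \frac{1}{33477}$ ($s = \frac{1}{-33477} = - \frac{1}{33477} \approx -2.9871 \cdot 10^{-5}$)
$\left(-33558 + s\right) \left(D{\left(-10 \right)} - 16323\right) = \left(-33558 - \frac{1}{33477}\right) \left(\left(-8 - \left(-30 - 10\right)^{2}\right) - 16323\right) = - \frac{1123421167 \left(\left(-8 - \left(-40\right)^{2}\right) - 16323\right)}{33477} = - \frac{1123421167 \left(\left(-8 - 1600\right) - 16323\right)}{33477} = - \frac{1123421167 \left(-1608 - 16323\right)}{33477} = \left(- \frac{1123421167}{33477}\right) \left(-17931\right) = \frac{6714688315159}{11159}$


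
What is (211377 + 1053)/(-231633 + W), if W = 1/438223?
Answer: -46545855945/50753454079 ≈ -0.91710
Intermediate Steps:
W = 1/438223 ≈ 2.2819e-6
(211377 + 1053)/(-231633 + W) = (211377 + 1053)/(-231633 + 1/438223) = 212430/(-101506908158/438223) = 212430*(-438223/101506908158) = -46545855945/50753454079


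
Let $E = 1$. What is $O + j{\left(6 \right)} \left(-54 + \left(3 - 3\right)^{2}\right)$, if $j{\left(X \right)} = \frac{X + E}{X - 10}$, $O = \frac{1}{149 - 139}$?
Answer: $\frac{473}{5} \approx 94.6$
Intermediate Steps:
$O = \frac{1}{10} \approx 0.1$
$j{\left(X \right)} = \frac{1 + X}{-10 + X}$ ($j{\left(X \right)} = \frac{X + 1}{X - 10} = \frac{1 + X}{-10 + X}$)
$O + j{\left(6 \right)} \left(-54 + \left(3 - 3\right)^{2}\right) = \frac{1}{10} + \frac{1 + 6}{-10 + 6} \left(-54 + \left(3 - 3\right)^{2}\right) = \frac{1}{10} + \frac{1}{-4} \cdot 7 \left(-54 + 0^{2}\right) = \frac{1}{10} + \left(- \frac{1}{4}\right) 7 \left(-54 + 0\right) = \frac{1}{10} - - \frac{189}{2} = \frac{1}{10} + \frac{189}{2} = \frac{473}{5}$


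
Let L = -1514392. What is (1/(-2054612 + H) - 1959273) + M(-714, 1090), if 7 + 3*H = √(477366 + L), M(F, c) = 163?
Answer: -74432390932948040779/37992961565675 - 3*I*√1037026/37992961565675 ≈ -1.9591e+6 - 8.0411e-11*I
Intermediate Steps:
H = -7/3 + I*√1037026/3 (H = -7/3 + √(477366 - 1514392)/3 = -7/3 + √(-1037026)/3 = -7/3 + (I*√1037026)/3 = -7/3 + I*√1037026/3 ≈ -2.3333 + 339.45*I)
(1/(-2054612 + H) - 1959273) + M(-714, 1090) = (1/(-2054612 + (-7/3 + I*√1037026/3)) - 1959273) + 163 = (1/(-6163843/3 + I*√1037026/3) - 1959273) + 163 = (-1959273 + 1/(-6163843/3 + I*√1037026/3)) + 163 = -1959110 + 1/(-6163843/3 + I*√1037026/3)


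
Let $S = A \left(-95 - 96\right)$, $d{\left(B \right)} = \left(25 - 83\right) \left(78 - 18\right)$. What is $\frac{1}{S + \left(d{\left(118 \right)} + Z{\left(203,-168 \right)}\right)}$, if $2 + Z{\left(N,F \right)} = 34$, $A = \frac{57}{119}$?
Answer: $- \frac{119}{421199} \approx -0.00028253$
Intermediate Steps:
$A = \frac{57}{119}$ ($A = 57 \cdot \frac{1}{119} = \frac{57}{119} \approx 0.47899$)
$Z{\left(N,F \right)} = 32$ ($Z{\left(N,F \right)} = -2 + 34 = 32$)
$d{\left(B \right)} = -3480$ ($d{\left(B \right)} = \left(-58\right) 60 = -3480$)
$S = - \frac{10887}{119}$ ($S = \frac{57 \left(-95 - 96\right)}{119} = \frac{57}{119} \left(-191\right) = - \frac{10887}{119} \approx -91.487$)
$\frac{1}{S + \left(d{\left(118 \right)} + Z{\left(203,-168 \right)}\right)} = \frac{1}{- \frac{10887}{119} + \left(-3480 + 32\right)} = \frac{1}{- \frac{10887}{119} - 3448} = \frac{1}{- \frac{421199}{119}} = - \frac{119}{421199}$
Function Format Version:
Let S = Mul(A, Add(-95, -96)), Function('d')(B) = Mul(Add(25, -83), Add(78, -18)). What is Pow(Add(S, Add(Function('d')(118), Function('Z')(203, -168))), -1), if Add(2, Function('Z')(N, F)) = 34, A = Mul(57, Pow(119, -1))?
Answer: Rational(-119, 421199) ≈ -0.00028253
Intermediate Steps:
A = Rational(57, 119) (A = Mul(57, Rational(1, 119)) = Rational(57, 119) ≈ 0.47899)
Function('Z')(N, F) = 32 (Function('Z')(N, F) = Add(-2, 34) = 32)
Function('d')(B) = -3480 (Function('d')(B) = Mul(-58, 60) = -3480)
S = Rational(-10887, 119) (S = Mul(Rational(57, 119), Add(-95, -96)) = Mul(Rational(57, 119), -191) = Rational(-10887, 119) ≈ -91.487)
Pow(Add(S, Add(Function('d')(118), Function('Z')(203, -168))), -1) = Pow(Add(Rational(-10887, 119), Add(-3480, 32)), -1) = Pow(Add(Rational(-10887, 119), -3448), -1) = Pow(Rational(-421199, 119), -1) = Rational(-119, 421199)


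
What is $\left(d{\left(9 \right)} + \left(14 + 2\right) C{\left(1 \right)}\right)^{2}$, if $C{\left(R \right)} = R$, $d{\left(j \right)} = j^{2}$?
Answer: $9409$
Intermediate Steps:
$\left(d{\left(9 \right)} + \left(14 + 2\right) C{\left(1 \right)}\right)^{2} = \left(9^{2} + \left(14 + 2\right) 1\right)^{2} = \left(81 + 16 \cdot 1\right)^{2} = \left(81 + 16\right)^{2} = 97^{2} = 9409$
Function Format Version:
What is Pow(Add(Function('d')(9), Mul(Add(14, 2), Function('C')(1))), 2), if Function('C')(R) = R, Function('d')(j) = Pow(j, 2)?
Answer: 9409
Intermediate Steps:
Pow(Add(Function('d')(9), Mul(Add(14, 2), Function('C')(1))), 2) = Pow(Add(Pow(9, 2), Mul(Add(14, 2), 1)), 2) = Pow(Add(81, Mul(16, 1)), 2) = Pow(Add(81, 16), 2) = Pow(97, 2) = 9409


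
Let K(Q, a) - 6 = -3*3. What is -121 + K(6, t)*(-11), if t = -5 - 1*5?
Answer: -88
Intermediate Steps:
t = -10 (t = -5 - 5 = -10)
K(Q, a) = -3 (K(Q, a) = 6 - 3*3 = 6 - 9 = -3)
-121 + K(6, t)*(-11) = -121 - 3*(-11) = -121 + 33 = -88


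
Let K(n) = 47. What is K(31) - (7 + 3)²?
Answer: -53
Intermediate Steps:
K(31) - (7 + 3)² = 47 - (7 + 3)² = 47 - 1*10² = 47 - 1*100 = 47 - 100 = -53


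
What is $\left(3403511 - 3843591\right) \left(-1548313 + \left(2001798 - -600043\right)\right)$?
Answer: $-463636602240$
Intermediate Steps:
$\left(3403511 - 3843591\right) \left(-1548313 + \left(2001798 - -600043\right)\right) = - 440080 \left(-1548313 + \left(2001798 + 600043\right)\right) = - 440080 \left(-1548313 + 2601841\right) = \left(-440080\right) 1053528 = -463636602240$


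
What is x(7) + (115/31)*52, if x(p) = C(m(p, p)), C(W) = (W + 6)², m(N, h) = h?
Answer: 11219/31 ≈ 361.90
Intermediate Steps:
C(W) = (6 + W)²
x(p) = (6 + p)²
x(7) + (115/31)*52 = (6 + 7)² + (115/31)*52 = 13² + (115*(1/31))*52 = 169 + (115/31)*52 = 169 + 5980/31 = 11219/31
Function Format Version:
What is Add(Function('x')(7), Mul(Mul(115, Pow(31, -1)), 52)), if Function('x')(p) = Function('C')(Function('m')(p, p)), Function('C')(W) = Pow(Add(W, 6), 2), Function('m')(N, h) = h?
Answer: Rational(11219, 31) ≈ 361.90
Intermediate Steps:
Function('C')(W) = Pow(Add(6, W), 2)
Function('x')(p) = Pow(Add(6, p), 2)
Add(Function('x')(7), Mul(Mul(115, Pow(31, -1)), 52)) = Add(Pow(Add(6, 7), 2), Mul(Mul(115, Pow(31, -1)), 52)) = Add(Pow(13, 2), Mul(Mul(115, Rational(1, 31)), 52)) = Add(169, Mul(Rational(115, 31), 52)) = Add(169, Rational(5980, 31)) = Rational(11219, 31)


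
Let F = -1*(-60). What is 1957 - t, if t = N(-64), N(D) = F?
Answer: 1897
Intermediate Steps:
F = 60
N(D) = 60
t = 60
1957 - t = 1957 - 1*60 = 1957 - 60 = 1897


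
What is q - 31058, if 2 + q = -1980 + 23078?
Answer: -9962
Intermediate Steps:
q = 21096 (q = -2 + (-1980 + 23078) = -2 + 21098 = 21096)
q - 31058 = 21096 - 31058 = -9962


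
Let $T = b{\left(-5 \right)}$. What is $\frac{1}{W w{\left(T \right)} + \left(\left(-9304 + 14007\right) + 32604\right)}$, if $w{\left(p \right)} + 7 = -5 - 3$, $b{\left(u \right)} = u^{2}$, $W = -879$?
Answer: $\frac{1}{50492} \approx 1.9805 \cdot 10^{-5}$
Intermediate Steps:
$T = 25$ ($T = \left(-5\right)^{2} = 25$)
$w{\left(p \right)} = -15$ ($w{\left(p \right)} = -7 - 8 = -15$)
$\frac{1}{W w{\left(T \right)} + \left(\left(-9304 + 14007\right) + 32604\right)} = \frac{1}{\left(-879\right) \left(-15\right) + \left(\left(-9304 + 14007\right) + 32604\right)} = \frac{1}{13185 + \left(4703 + 32604\right)} = \frac{1}{13185 + 37307} = \frac{1}{50492}$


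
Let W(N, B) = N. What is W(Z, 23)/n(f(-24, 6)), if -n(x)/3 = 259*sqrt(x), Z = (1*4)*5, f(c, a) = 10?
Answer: -2*sqrt(10)/777 ≈ -0.0081397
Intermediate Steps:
Z = 20 (Z = 4*5 = 20)
n(x) = -777*sqrt(x)
W(Z, 23)/n(f(-24, 6)) = 20/((-777*sqrt(10))) = 20*(-sqrt(10)/7770) = -2*sqrt(10)/777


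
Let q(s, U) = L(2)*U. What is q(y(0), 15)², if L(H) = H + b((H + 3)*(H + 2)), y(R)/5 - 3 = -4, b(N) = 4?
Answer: 8100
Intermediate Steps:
y(R) = -5 (y(R) = 15 + 5*(-4) = 15 - 20 = -5)
L(H) = 4 + H (L(H) = H + 4 = 4 + H)
q(s, U) = 6*U (q(s, U) = (4 + 2)*U = 6*U)
q(y(0), 15)² = (6*15)² = 90² = 8100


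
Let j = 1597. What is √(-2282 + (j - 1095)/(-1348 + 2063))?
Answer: 2*I*√291564130/715 ≈ 47.763*I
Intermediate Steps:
√(-2282 + (j - 1095)/(-1348 + 2063)) = √(-2282 + (1597 - 1095)/(-1348 + 2063)) = √(-2282 + 502/715) = √(-1631128/715) = 2*I*√291564130/715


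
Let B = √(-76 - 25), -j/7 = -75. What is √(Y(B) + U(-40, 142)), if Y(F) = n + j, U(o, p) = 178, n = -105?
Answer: √598 ≈ 24.454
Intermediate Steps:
j = 525 (j = -7*(-75) = 525)
B = I*√101 (B = √(-101) = I*√101 ≈ 10.05*I)
Y(F) = 420 (Y(F) = -105 + 525 = 420)
√(Y(B) + U(-40, 142)) = √(420 + 178) = √598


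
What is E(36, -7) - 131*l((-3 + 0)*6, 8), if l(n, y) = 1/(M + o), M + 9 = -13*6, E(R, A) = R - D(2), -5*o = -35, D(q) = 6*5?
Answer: 611/80 ≈ 7.6375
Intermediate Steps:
D(q) = 30
o = 7 (o = -⅕*(-35) = 7)
E(R, A) = -30 + R (E(R, A) = R - 1*30 = R - 30 = -30 + R)
M = -87 (M = -9 - 13*6 = -9 - 78 = -87)
l(n, y) = -1/80 (l(n, y) = 1/(-87 + 7) = 1/(-80) = -1/80)
E(36, -7) - 131*l((-3 + 0)*6, 8) = (-30 + 36) - 131*(-1/80) = 6 + 131/80 = 611/80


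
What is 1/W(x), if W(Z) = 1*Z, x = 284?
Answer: 1/284 ≈ 0.0035211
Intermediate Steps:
W(Z) = Z
1/W(x) = 1/284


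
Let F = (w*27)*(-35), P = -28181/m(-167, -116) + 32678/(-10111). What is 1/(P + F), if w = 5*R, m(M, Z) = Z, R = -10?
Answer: 1172876/55699538443 ≈ 2.1057e-5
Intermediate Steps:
w = -50 (w = 5*(-10) = -50)
P = 281147443/1172876 (P = -28181/(-116) + 32678/(-10111) = -28181*(-1/116) + 32678*(-1/10111) = 28181/116 - 32678/10111 = 281147443/1172876 ≈ 239.71)
F = 47250 (F = -50*27*(-35) = -1350*(-35) = 47250)
1/(P + F) = 1/(281147443/1172876 + 47250) = 1/(55699538443/1172876) = 1172876/55699538443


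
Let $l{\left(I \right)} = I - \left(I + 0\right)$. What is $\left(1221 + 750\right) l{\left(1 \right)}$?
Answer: $0$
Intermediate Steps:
$l{\left(I \right)} = 0$ ($l{\left(I \right)} = I - I = 0$)
$\left(1221 + 750\right) l{\left(1 \right)} = \left(1221 + 750\right) 0 = 1971 \cdot 0 = 0$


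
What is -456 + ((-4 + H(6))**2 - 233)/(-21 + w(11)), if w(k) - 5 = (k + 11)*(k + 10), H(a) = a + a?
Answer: -203545/446 ≈ -456.38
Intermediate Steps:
H(a) = 2*a
w(k) = 5 + (10 + k)*(11 + k) (w(k) = 5 + (k + 11)*(k + 10) = 5 + (11 + k)*(10 + k) = 5 + (10 + k)*(11 + k))
-456 + ((-4 + H(6))**2 - 233)/(-21 + w(11)) = -456 + ((-4 + 2*6)**2 - 233)/(-21 + (115 + 11**2 + 21*11)) = -456 + ((-4 + 12)**2 - 233)/(-21 + (115 + 121 + 231)) = -456 + (8**2 - 233)/(-21 + 467) = -456 + (64 - 233)/446 = -456 - 169*1/446 = -456 - 169/446 = -203545/446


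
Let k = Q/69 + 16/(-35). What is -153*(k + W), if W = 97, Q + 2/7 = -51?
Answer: -11799156/805 ≈ -14657.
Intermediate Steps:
Q = -359/7 (Q = -2/7 - 51 = -359/7 ≈ -51.286)
k = -2899/2415 (k = -359/7/69 + 16/(-35) = -359/7*1/69 + 16*(-1/35) = -359/483 - 16/35 = -2899/2415 ≈ -1.2004)
-153*(k + W) = -153*(-2899/2415 + 97) = -153*231356/2415 = -11799156/805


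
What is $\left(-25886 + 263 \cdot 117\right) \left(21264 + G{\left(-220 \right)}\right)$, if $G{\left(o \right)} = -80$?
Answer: $103483840$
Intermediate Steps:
$\left(-25886 + 263 \cdot 117\right) \left(21264 + G{\left(-220 \right)}\right) = \left(-25886 + 263 \cdot 117\right) \left(21264 - 80\right) = \left(-25886 + 30771\right) 21184 = 4885 \cdot 21184 = 103483840$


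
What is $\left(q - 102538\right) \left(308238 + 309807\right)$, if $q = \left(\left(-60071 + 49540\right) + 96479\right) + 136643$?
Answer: $74198156385$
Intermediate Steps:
$q = 222591$ ($q = \left(-10531 + 96479\right) + 136643 = 85948 + 136643 = 222591$)
$\left(q - 102538\right) \left(308238 + 309807\right) = \left(222591 - 102538\right) \left(308238 + 309807\right) = 120053 \cdot 618045 = 74198156385$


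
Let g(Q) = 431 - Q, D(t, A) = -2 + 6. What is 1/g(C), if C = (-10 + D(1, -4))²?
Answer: 1/395 ≈ 0.0025316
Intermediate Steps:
D(t, A) = 4
C = 36 (C = (-10 + 4)² = (-6)² = 36)
1/g(C) = 1/(431 - 1*36) = 1/(431 - 36) = 1/395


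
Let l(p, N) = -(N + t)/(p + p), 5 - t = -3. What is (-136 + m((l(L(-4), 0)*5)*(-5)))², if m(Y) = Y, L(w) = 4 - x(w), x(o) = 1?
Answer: 94864/9 ≈ 10540.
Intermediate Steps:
t = 8 (t = 5 - 1*(-3) = 5 + 3 = 8)
L(w) = 3 (L(w) = 4 - 1*1 = 4 - 1 = 3)
l(p, N) = -(8 + N)/(2*p) (l(p, N) = -(N + 8)/(p + p) = -(8 + N)/(2*p))
(-136 + m((l(L(-4), 0)*5)*(-5)))² = (-136 + (((½)*(-8 - 1*0)/3)*5)*(-5))² = (-136 + (((½)*(⅓)*(-8 + 0))*5)*(-5))² = (-136 + (((½)*(⅓)*(-8))*5)*(-5))² = (-136 - 4/3*5*(-5))² = (-136 - 20/3*(-5))² = (-136 + 100/3)² = (-308/3)² = 94864/9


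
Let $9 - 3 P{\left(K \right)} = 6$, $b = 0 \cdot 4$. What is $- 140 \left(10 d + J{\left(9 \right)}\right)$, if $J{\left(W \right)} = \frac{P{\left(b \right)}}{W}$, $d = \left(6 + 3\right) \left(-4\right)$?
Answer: $\frac{453460}{9} \approx 50384.0$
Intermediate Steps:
$b = 0$
$P{\left(K \right)} = 1$ ($P{\left(K \right)} = 3 - 2 = 1$)
$d = -36$ ($d = 9 \left(-4\right) = -36$)
$J{\left(W \right)} = \frac{1}{W}$ ($J{\left(W \right)} = 1 \frac{1}{W} = \frac{1}{W}$)
$- 140 \left(10 d + J{\left(9 \right)}\right) = - 140 \left(10 \left(-36\right) + \frac{1}{9}\right) = - 140 \left(-360 + \frac{1}{9}\right) = \left(-140\right) \left(- \frac{3239}{9}\right) = \frac{453460}{9}$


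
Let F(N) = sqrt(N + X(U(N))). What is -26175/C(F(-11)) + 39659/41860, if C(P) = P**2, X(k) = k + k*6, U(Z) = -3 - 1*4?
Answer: 4575271/10465 ≈ 437.20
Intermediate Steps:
U(Z) = -7 (U(Z) = -3 - 4 = -7)
X(k) = 7*k (X(k) = k + 6*k = 7*k)
F(N) = sqrt(-49 + N) (F(N) = sqrt(N + 7*(-7)) = sqrt(N - 49) = sqrt(-49 + N))
-26175/C(F(-11)) + 39659/41860 = -26175/(-49 - 11) + 39659/41860 = -26175/((sqrt(-60))**2) + 39659*(1/41860) = -26175/((2*I*sqrt(15))**2) + 39659/41860 = -26175/(-60) + 39659/41860 = -26175*(-1/60) + 39659/41860 = 1745/4 + 39659/41860 = 4575271/10465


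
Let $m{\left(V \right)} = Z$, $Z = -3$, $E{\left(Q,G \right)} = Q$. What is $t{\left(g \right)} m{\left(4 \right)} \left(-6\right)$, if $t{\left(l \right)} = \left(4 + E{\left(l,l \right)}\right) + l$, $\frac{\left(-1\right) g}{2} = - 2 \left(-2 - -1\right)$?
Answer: $-72$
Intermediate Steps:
$m{\left(V \right)} = -3$
$g = -4$ ($g = - 2 \left(- 2 \left(-2 - -1\right)\right) = - 2 \left(- 2 \left(-2 + 1\right)\right) = - 2 \left(\left(-2\right) \left(-1\right)\right) = \left(-2\right) 2 = -4$)
$t{\left(l \right)} = 4 + 2 l$ ($t{\left(l \right)} = \left(4 + l\right) + l = 4 + 2 l$)
$t{\left(g \right)} m{\left(4 \right)} \left(-6\right) = \left(4 + 2 \left(-4\right)\right) \left(-3\right) \left(-6\right) = \left(4 - 8\right) \left(-3\right) \left(-6\right) = \left(-4\right) \left(-3\right) \left(-6\right) = 12 \left(-6\right) = -72$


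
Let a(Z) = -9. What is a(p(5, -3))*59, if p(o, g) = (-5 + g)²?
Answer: -531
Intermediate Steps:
a(p(5, -3))*59 = -9*59 = -531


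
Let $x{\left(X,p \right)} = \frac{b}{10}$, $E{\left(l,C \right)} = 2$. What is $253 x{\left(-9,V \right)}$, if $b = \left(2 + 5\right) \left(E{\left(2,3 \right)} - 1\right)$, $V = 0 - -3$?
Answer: $\frac{1771}{10} \approx 177.1$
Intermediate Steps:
$V = 3$ ($V = 0 + 3 = 3$)
$b = 7$ ($b = \left(2 + 5\right) \left(2 - 1\right) = 7 \cdot 1 = 7$)
$x{\left(X,p \right)} = \frac{7}{10}$
$253 x{\left(-9,V \right)} = 253 \cdot \frac{7}{10} = \frac{1771}{10}$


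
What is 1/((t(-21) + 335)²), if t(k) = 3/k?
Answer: 49/5494336 ≈ 8.9183e-6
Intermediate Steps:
1/((t(-21) + 335)²) = 1/((3/(-21) + 335)²) = 1/((3*(-1/21) + 335)²) = 1/((-⅐ + 335)²) = 1/((2344/7)²) = 1/(5494336/49) = 49/5494336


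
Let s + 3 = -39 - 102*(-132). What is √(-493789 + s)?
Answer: I*√480367 ≈ 693.08*I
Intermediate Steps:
s = 13422 (s = -3 + (-39 - 102*(-132)) = -3 + (-39 + 13464) = -3 + 13425 = 13422)
√(-493789 + s) = √(-493789 + 13422) = √(-480367) = I*√480367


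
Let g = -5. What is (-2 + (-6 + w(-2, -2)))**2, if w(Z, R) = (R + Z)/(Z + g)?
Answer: 2704/49 ≈ 55.184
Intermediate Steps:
w(Z, R) = (R + Z)/(-5 + Z) (w(Z, R) = (R + Z)/(Z - 5) = (R + Z)/(-5 + Z))
(-2 + (-6 + w(-2, -2)))**2 = (-2 + (-6 + (-2 - 2)/(-5 - 2)))**2 = (-2 + (-6 - 4/(-7)))**2 = (-2 + (-6 - 1/7*(-4)))**2 = (-2 + (-6 + 4/7))**2 = (-2 - 38/7)**2 = (-52/7)**2 = 2704/49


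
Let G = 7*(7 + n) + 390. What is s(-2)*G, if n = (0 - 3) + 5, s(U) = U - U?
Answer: 0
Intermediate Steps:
s(U) = 0
n = 2 (n = -3 + 5 = 2)
G = 453 (G = 7*(7 + 2) + 390 = 7*9 + 390 = 63 + 390 = 453)
s(-2)*G = 0*453 = 0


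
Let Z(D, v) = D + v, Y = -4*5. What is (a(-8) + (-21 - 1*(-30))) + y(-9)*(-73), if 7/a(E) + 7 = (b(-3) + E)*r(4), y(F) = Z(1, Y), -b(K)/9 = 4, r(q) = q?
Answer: 255461/183 ≈ 1396.0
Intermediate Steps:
b(K) = -36 (b(K) = -9*4 = -36)
Y = -20
y(F) = -19 (y(F) = 1 - 20 = -19)
a(E) = 7/(-151 + 4*E) (a(E) = 7/(-7 + (-36 + E)*4) = 7/(-7 + (-144 + 4*E)) = 7/(-151 + 4*E))
(a(-8) + (-21 - 1*(-30))) + y(-9)*(-73) = (7/(-151 + 4*(-8)) + (-21 - 1*(-30))) - 19*(-73) = (7/(-151 - 32) + (-21 + 30)) + 1387 = (7/(-183) + 9) + 1387 = (7*(-1/183) + 9) + 1387 = (-7/183 + 9) + 1387 = 1640/183 + 1387 = 255461/183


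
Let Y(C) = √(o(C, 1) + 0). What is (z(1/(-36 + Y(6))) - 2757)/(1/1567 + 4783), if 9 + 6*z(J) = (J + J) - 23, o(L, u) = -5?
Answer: -16894489841/29252836686 - 1567*I*√5/29252836686 ≈ -0.57753 - 1.1978e-7*I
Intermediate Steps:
Y(C) = I*√5 (Y(C) = √(-5 + 0) = √(-5) = I*√5)
z(J) = -16/3 + J/3 (z(J) = -3/2 + ((J + J) - 23)/6 = -3/2 + (2*J - 23)/6 = -3/2 + (-23 + 2*J)/6 = -3/2 + (-23/6 + J/3) = -16/3 + J/3)
(z(1/(-36 + Y(6))) - 2757)/(1/1567 + 4783) = ((-16/3 + 1/(3*(-36 + I*√5))) - 2757)/(1/1567 + 4783) = (-8287/3 + 1/(3*(-36 + I*√5)))/(1/1567 + 4783) = (-8287/3 + 1/(3*(-36 + I*√5)))/(7494962/1567) = (-8287/3 + 1/(3*(-36 + I*√5)))*(1567/7494962) = -12985729/22484886 + 1567/(22484886*(-36 + I*√5))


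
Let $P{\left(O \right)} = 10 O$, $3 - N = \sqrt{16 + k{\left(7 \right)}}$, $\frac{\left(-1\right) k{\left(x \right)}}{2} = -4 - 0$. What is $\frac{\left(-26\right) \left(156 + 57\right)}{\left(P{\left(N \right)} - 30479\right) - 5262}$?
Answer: $\frac{197767518}{1275273121} - \frac{110760 \sqrt{6}}{1275273121} \approx 0.15487$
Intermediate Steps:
$k{\left(x \right)} = 8$ ($k{\left(x \right)} = - 2 \left(-4 - 0\right) = - 2 \left(-4 + 0\right) = \left(-2\right) \left(-4\right) = 8$)
$N = 3 - 2 \sqrt{6}$ ($N = 3 - \sqrt{16 + 8} = 3 - \sqrt{24} = 3 - 2 \sqrt{6} \approx -1.899$)
$\frac{\left(-26\right) \left(156 + 57\right)}{\left(P{\left(N \right)} - 30479\right) - 5262} = \frac{\left(-26\right) \left(156 + 57\right)}{\left(10 \left(3 - 2 \sqrt{6}\right) - 30479\right) - 5262} = \frac{\left(-26\right) 213}{\left(\left(30 - 20 \sqrt{6}\right) - 30479\right) - 5262} = - \frac{5538}{\left(-30449 - 20 \sqrt{6}\right) - 5262} = - \frac{5538}{-35711 - 20 \sqrt{6}}$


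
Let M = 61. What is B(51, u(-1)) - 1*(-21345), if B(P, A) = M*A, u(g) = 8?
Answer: 21833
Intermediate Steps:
B(P, A) = 61*A
B(51, u(-1)) - 1*(-21345) = 61*8 - 1*(-21345) = 488 + 21345 = 21833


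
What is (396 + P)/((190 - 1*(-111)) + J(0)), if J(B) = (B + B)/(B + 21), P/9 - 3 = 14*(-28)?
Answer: -3105/301 ≈ -10.316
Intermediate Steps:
P = -3501 (P = 27 + 9*(14*(-28)) = 27 + 9*(-392) = 27 - 3528 = -3501)
J(B) = 2*B/(21 + B) (J(B) = (2*B)/(21 + B) = 2*B/(21 + B))
(396 + P)/((190 - 1*(-111)) + J(0)) = (396 - 3501)/((190 - 1*(-111)) + 2*0/(21 + 0)) = -3105/((190 + 111) + 2*0/21) = -3105/(301 + 2*0*(1/21)) = -3105/(301 + 0) = -3105/301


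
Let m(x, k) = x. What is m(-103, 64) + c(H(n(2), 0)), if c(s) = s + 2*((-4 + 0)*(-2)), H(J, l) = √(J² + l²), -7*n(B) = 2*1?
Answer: -607/7 ≈ -86.714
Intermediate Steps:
n(B) = -2/7
c(s) = 16 + s (c(s) = s + 2*(-4*(-2)) = s + 2*8 = s + 16 = 16 + s)
m(-103, 64) + c(H(n(2), 0)) = -103 + (16 + √((-2/7)² + 0²)) = -103 + (16 + √(4/49 + 0)) = -103 + (16 + √(4/49)) = -103 + (16 + 2/7) = -103 + 114/7 = -607/7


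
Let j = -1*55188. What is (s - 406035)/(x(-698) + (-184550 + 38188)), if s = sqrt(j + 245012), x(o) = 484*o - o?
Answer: 406035/483496 - sqrt(2966)/60437 ≈ 0.83889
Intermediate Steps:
x(o) = 483*o
j = -55188
s = 8*sqrt(2966) (s = sqrt(-55188 + 245012) = sqrt(189824) = 8*sqrt(2966) ≈ 435.69)
(s - 406035)/(x(-698) + (-184550 + 38188)) = (8*sqrt(2966) - 406035)/(483*(-698) + (-184550 + 38188)) = (-406035 + 8*sqrt(2966))/(-337134 - 146362) = (-406035 + 8*sqrt(2966))/(-483496) = (-406035 + 8*sqrt(2966))*(-1/483496) = 406035/483496 - sqrt(2966)/60437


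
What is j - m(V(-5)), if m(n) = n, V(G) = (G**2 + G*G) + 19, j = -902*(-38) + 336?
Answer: 34543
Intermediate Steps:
j = 34612 (j = 34276 + 336 = 34612)
V(G) = 19 + 2*G**2 (V(G) = (G**2 + G**2) + 19 = 2*G**2 + 19 = 19 + 2*G**2)
j - m(V(-5)) = 34612 - (19 + 2*(-5)**2) = 34612 - (19 + 2*25) = 34612 - (19 + 50) = 34612 - 1*69 = 34612 - 69 = 34543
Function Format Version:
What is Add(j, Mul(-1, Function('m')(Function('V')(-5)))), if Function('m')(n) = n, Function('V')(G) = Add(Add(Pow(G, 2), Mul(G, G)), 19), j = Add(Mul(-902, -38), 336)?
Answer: 34543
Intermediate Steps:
j = 34612 (j = Add(34276, 336) = 34612)
Function('V')(G) = Add(19, Mul(2, Pow(G, 2))) (Function('V')(G) = Add(Add(Pow(G, 2), Pow(G, 2)), 19) = Add(Mul(2, Pow(G, 2)), 19) = Add(19, Mul(2, Pow(G, 2))))
Add(j, Mul(-1, Function('m')(Function('V')(-5)))) = Add(34612, Mul(-1, Add(19, Mul(2, Pow(-5, 2))))) = Add(34612, Mul(-1, Add(19, Mul(2, 25)))) = Add(34612, Mul(-1, Add(19, 50))) = Add(34612, Mul(-1, 69)) = Add(34612, -69) = 34543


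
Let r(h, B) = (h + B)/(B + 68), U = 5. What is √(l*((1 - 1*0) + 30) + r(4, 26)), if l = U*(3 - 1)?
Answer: √685495/47 ≈ 17.616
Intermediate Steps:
l = 10 (l = 5*(3 - 1) = 5*2 = 10)
r(h, B) = (B + h)/(68 + B)
√(l*((1 - 1*0) + 30) + r(4, 26)) = √(10*((1 - 1*0) + 30) + (26 + 4)/(68 + 26)) = √(10*((1 + 0) + 30) + 30/94) = √(10*(1 + 30) + (1/94)*30) = √(10*31 + 15/47) = √(310 + 15/47) = √(14585/47) = √685495/47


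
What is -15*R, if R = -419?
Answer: 6285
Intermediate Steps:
-15*R = -15*(-419) = 6285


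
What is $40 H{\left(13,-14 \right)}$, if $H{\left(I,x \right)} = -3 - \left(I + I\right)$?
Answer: $-1160$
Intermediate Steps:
$H{\left(I,x \right)} = -3 - 2 I$
$40 H{\left(13,-14 \right)} = 40 \left(-3 - 26\right) = 40 \left(-29\right) = -1160$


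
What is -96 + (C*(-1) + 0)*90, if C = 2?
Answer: -276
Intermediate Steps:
-96 + (C*(-1) + 0)*90 = -96 + (2*(-1) + 0)*90 = -96 + (-2 + 0)*90 = -96 - 2*90 = -96 - 180 = -276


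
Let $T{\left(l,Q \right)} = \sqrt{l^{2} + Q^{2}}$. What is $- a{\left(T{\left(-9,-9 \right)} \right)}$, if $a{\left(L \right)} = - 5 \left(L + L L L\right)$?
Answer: $7335 \sqrt{2} \approx 10373.0$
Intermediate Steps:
$T{\left(l,Q \right)} = \sqrt{Q^{2} + l^{2}}$
$a{\left(L \right)} = - 5 L - 5 L^{3}$ ($a{\left(L \right)} = - 5 \left(L + L^{2} L\right) = - 5 \left(L + L^{3}\right) = - 5 L - 5 L^{3}$)
$- a{\left(T{\left(-9,-9 \right)} \right)} = - \left(-5\right) \sqrt{\left(-9\right)^{2} + \left(-9\right)^{2}} \left(1 + \left(\sqrt{\left(-9\right)^{2} + \left(-9\right)^{2}}\right)^{2}\right) = - \left(-5\right) \sqrt{81 + 81} \left(1 + \left(\sqrt{81 + 81}\right)^{2}\right) = - \left(-5\right) \sqrt{162} \left(1 + \left(\sqrt{162}\right)^{2}\right) = - \left(-5\right) 9 \sqrt{2} \left(1 + \left(9 \sqrt{2}\right)^{2}\right) = - \left(-5\right) 9 \sqrt{2} \left(1 + 162\right) = - \left(-5\right) 9 \sqrt{2} \cdot 163 = - \left(-7335\right) \sqrt{2} = 7335 \sqrt{2}$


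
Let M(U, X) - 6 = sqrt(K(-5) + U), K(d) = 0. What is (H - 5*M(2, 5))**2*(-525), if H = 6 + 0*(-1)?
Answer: -328650 - 126000*sqrt(2) ≈ -5.0684e+5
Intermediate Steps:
H = 6 (H = 6 + 0 = 6)
M(U, X) = 6 + sqrt(U) (M(U, X) = 6 + sqrt(0 + U) = 6 + sqrt(U))
(H - 5*M(2, 5))**2*(-525) = (6 - 5*(6 + sqrt(2)))**2*(-525) = (6 + (-30 - 5*sqrt(2)))**2*(-525) = (-24 - 5*sqrt(2))**2*(-525) = -525*(-24 - 5*sqrt(2))**2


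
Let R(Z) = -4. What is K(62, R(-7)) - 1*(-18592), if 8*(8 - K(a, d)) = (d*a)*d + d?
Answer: 36953/2 ≈ 18477.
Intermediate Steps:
K(a, d) = 8 - d/8 - a*d²/8 (K(a, d) = 8 - ((d*a)*d + d)/8 = 8 - ((a*d)*d + d)/8 = 8 - (a*d² + d)/8 = 8 - (d + a*d²)/8 = 8 + (-d/8 - a*d²/8) = 8 - d/8 - a*d²/8)
K(62, R(-7)) - 1*(-18592) = (8 - ⅛*(-4) - ⅛*62*(-4)²) - 1*(-18592) = (8 + ½ - ⅛*62*16) + 18592 = (8 + ½ - 124) + 18592 = -231/2 + 18592 = 36953/2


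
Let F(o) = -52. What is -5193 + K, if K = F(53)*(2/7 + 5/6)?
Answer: -110275/21 ≈ -5251.2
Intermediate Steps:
K = -1222/21 (K = -52*(2/7 + 5/6) = -52*(2*(⅐) + 5*(⅙)) = -52*(2/7 + ⅚) = -52*47/42 = -1222/21 ≈ -58.190)
-5193 + K = -5193 - 1222/21 = -110275/21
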